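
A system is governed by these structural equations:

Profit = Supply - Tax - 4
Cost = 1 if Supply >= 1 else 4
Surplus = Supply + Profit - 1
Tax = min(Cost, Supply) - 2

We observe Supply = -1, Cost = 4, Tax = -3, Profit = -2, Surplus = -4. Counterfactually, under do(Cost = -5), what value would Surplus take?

0

do(Cost=-5) replaces the equation Cost = 1 if Supply >= 1 else 4 with the constant Cost = -5.
Tax = min(Cost, Supply) - 2  [with Cost=-5, Supply=-1]  = -7
Profit = Supply - Tax - 4  [with Supply=-1, Tax=-7]  = 2
Surplus = Supply + Profit - 1  [with Supply=-1, Profit=2]  = 0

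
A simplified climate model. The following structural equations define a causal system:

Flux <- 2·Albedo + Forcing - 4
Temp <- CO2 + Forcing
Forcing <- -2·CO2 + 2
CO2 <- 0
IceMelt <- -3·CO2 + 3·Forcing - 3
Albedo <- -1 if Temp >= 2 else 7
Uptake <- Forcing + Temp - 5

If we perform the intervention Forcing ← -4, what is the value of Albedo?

do(Forcing=-4) replaces the equation Forcing <- -2·CO2 + 2 with the constant Forcing = -4.
Temp = CO2 + Forcing  [with CO2=0, Forcing=-4]  = -4
Albedo = -1 if Temp >= 2 else 7  [with Temp=-4]  = 7

7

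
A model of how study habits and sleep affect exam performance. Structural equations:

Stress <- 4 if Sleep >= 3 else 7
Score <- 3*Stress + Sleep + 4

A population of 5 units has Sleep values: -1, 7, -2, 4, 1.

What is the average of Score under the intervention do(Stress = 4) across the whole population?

do(Stress=4) breaks Stress's dependence on Sleep. With Stress=4 fixed, Score across the units is 15, 23, 14, 20, 17, mean 17.8.

17.8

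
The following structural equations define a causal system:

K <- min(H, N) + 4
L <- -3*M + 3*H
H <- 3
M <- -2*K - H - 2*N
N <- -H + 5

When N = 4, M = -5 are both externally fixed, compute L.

Setting N = 4, M = -5 by intervention discards those variables' equations.
L = -3*M + 3*H  [with M=-5, H=3]  = 24

24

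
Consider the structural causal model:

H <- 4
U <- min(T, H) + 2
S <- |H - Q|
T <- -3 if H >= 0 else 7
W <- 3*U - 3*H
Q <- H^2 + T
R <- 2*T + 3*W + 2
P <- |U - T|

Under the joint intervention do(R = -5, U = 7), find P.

10

Under do(R = -5, U = 7), each intervened variable's structural equation is replaced by its fixed value.
T = -3 if H >= 0 else 7  [with H=4]  = -3
P = |U - T|  [with U=7, T=-3]  = 10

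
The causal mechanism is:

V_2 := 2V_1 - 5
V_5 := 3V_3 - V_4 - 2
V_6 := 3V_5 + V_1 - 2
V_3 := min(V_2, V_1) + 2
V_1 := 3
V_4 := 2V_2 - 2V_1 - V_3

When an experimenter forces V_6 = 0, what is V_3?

do(V_6=0) replaces the equation V_6 := 3V_5 + V_1 - 2 with the constant V_6 = 0.
V_3 is not downstream of the intervention, so its value is determined by the original equations.
V_2 = 2V_1 - 5  [with V_1=3]  = 1
V_3 = min(V_2, V_1) + 2  [with V_2=1, V_1=3]  = 3

3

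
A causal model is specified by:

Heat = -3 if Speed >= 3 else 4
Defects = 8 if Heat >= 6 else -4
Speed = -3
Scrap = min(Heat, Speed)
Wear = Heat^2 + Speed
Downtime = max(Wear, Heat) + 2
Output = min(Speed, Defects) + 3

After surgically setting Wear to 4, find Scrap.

do(Wear=4) replaces the equation Wear = Heat^2 + Speed with the constant Wear = 4.
Scrap is not downstream of the intervention, so its value is determined by the original equations.
Heat = -3 if Speed >= 3 else 4  [with Speed=-3]  = 4
Scrap = min(Heat, Speed)  [with Heat=4, Speed=-3]  = -3

-3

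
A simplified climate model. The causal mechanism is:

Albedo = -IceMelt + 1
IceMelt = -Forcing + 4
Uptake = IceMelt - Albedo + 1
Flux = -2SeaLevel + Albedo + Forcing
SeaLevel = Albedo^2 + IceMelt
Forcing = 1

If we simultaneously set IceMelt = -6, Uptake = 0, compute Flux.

-78

Setting IceMelt = -6, Uptake = 0 by intervention discards those variables' equations.
Albedo = -IceMelt + 1  [with IceMelt=-6]  = 7
SeaLevel = Albedo^2 + IceMelt  [with Albedo=7, IceMelt=-6]  = 43
Flux = -2SeaLevel + Albedo + Forcing  [with SeaLevel=43, Albedo=7, Forcing=1]  = -78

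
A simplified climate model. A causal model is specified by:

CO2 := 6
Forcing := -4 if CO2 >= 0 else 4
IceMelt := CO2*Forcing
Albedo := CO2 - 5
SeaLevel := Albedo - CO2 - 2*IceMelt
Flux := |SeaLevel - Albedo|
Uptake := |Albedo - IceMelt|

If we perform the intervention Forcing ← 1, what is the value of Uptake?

Under do(Forcing=1), the mechanism Forcing := -4 if CO2 >= 0 else 4 is discarded; Forcing is fixed at 1.
IceMelt = CO2*Forcing  [with CO2=6, Forcing=1]  = 6
Albedo = CO2 - 5  [with CO2=6]  = 1
Uptake = |Albedo - IceMelt|  [with Albedo=1, IceMelt=6]  = 5

5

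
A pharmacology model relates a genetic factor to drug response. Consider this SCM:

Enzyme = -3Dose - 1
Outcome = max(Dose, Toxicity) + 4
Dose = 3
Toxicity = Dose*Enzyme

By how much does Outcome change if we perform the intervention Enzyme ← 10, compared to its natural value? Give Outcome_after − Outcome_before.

27

Under do(Enzyme=10), the mechanism Enzyme = -3Dose - 1 is discarded; Enzyme is fixed at 10.
Toxicity = Dose*Enzyme  [with Dose=3, Enzyme=10]  = 30
Outcome = max(Dose, Toxicity) + 4  [with Dose=3, Toxicity=30]  = 34
Without intervention: Enzyme = -3Dose - 1  [with Dose=3]  = -10; Toxicity = Dose*Enzyme  [with Dose=3, Enzyme=-10]  = -30; Outcome = max(Dose, Toxicity) + 4  [with Dose=3, Toxicity=-30]  = 7.
Change = 34 − 7 = 27.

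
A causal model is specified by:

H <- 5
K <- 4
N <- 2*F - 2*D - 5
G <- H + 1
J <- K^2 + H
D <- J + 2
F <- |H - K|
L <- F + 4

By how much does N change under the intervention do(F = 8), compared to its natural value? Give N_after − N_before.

The intervention breaks the incoming arrows to F: F <- |H - K| no longer applies, and F = 8.
J = K^2 + H  [with K=4, H=5]  = 21
D = J + 2  [with J=21]  = 23
N = 2*F - 2*D - 5  [with F=8, D=23]  = -35
Without intervention: F = |H - K|  [with H=5, K=4]  = 1; J = K^2 + H  [with K=4, H=5]  = 21; D = J + 2  [with J=21]  = 23; N = 2*F - 2*D - 5  [with F=1, D=23]  = -49.
Change = -35 − (-49) = 14.

14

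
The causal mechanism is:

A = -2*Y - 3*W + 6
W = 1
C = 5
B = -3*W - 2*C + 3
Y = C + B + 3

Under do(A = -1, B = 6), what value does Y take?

14

Under do(A = -1, B = 6), each intervened variable's structural equation is replaced by its fixed value.
Y = C + B + 3  [with C=5, B=6]  = 14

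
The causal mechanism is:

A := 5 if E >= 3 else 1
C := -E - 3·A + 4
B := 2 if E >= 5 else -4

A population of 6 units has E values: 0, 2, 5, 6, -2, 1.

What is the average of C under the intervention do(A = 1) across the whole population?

-1

The intervention sets A=1 in all 6 units regardless of E. Recomputing C per unit gives 1, -1, -4, -5, 3, 0; average -1.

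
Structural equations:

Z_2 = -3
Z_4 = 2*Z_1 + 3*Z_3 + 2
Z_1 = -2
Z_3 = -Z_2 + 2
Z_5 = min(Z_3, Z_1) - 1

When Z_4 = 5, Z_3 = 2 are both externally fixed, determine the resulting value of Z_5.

The joint intervention fixes Z_4 = 5, Z_3 = 2, removing each variable's own equation.
Z_5 = min(Z_3, Z_1) - 1  [with Z_3=2, Z_1=-2]  = -3

-3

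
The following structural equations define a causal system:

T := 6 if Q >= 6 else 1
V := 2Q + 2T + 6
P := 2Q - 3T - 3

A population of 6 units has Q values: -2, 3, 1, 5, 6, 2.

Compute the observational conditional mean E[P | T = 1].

E[P|T=1] averages over only the 5 units with T=1 (Q = -2, 3, 1, 5, 2): P = -10, 0, -4, 4, -2, mean -2.4.

-2.4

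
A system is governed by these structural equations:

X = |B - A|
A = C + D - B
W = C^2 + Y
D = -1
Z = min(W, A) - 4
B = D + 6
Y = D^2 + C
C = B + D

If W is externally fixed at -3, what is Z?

-7

Intervening sets W = -3 and removes its equation (W = C^2 + Y).
B = D + 6  [with D=-1]  = 5
C = B + D  [with B=5, D=-1]  = 4
A = C + D - B  [with C=4, D=-1, B=5]  = -2
Z = min(W, A) - 4  [with W=-3, A=-2]  = -7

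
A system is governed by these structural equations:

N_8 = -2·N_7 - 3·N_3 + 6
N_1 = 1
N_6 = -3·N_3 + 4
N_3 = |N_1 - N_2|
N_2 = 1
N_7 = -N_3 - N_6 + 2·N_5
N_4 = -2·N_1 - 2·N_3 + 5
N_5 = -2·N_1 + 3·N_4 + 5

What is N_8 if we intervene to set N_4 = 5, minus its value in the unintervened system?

-24

do(N_4=5) replaces the equation N_4 = -2·N_1 - 2·N_3 + 5 with the constant N_4 = 5.
N_3 = |N_1 - N_2|  [with N_1=1, N_2=1]  = 0
N_5 = -2·N_1 + 3·N_4 + 5  [with N_1=1, N_4=5]  = 18
N_6 = -3·N_3 + 4  [with N_3=0]  = 4
N_7 = -N_3 - N_6 + 2·N_5  [with N_3=0, N_6=4, N_5=18]  = 32
N_8 = -2·N_7 - 3·N_3 + 6  [with N_7=32, N_3=0]  = -58
Without intervention: N_3 = |N_1 - N_2|  [with N_1=1, N_2=1]  = 0; N_4 = -2·N_1 - 2·N_3 + 5  [with N_1=1, N_3=0]  = 3; N_5 = -2·N_1 + 3·N_4 + 5  [with N_1=1, N_4=3]  = 12; N_6 = -3·N_3 + 4  [with N_3=0]  = 4; N_7 = -N_3 - N_6 + 2·N_5  [with N_3=0, N_6=4, N_5=12]  = 20; N_8 = -2·N_7 - 3·N_3 + 6  [with N_7=20, N_3=0]  = -34.
Change = -58 − (-34) = -24.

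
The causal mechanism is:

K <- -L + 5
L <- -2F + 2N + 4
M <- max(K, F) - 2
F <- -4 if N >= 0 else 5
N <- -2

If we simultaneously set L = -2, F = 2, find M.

Setting L = -2, F = 2 by intervention discards those variables' equations.
K = -L + 5  [with L=-2]  = 7
M = max(K, F) - 2  [with K=7, F=2]  = 5

5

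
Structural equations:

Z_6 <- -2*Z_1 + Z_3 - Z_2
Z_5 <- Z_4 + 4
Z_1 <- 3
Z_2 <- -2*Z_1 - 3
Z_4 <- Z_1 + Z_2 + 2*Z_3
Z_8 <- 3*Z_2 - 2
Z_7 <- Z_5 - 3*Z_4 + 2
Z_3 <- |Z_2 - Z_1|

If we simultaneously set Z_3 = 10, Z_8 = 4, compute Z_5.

The joint intervention fixes Z_3 = 10, Z_8 = 4, removing each variable's own equation.
Z_2 = -2*Z_1 - 3  [with Z_1=3]  = -9
Z_4 = Z_1 + Z_2 + 2*Z_3  [with Z_1=3, Z_2=-9, Z_3=10]  = 14
Z_5 = Z_4 + 4  [with Z_4=14]  = 18

18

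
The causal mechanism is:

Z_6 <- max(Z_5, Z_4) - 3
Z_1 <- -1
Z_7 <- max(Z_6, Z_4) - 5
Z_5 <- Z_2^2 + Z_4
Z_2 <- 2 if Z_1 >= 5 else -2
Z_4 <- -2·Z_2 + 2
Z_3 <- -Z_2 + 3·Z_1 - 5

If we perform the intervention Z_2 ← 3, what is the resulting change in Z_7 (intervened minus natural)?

-5

Under do(Z_2=3), the mechanism Z_2 <- 2 if Z_1 >= 5 else -2 is discarded; Z_2 is fixed at 3.
Z_4 = -2·Z_2 + 2  [with Z_2=3]  = -4
Z_5 = Z_2^2 + Z_4  [with Z_2=3, Z_4=-4]  = 5
Z_6 = max(Z_5, Z_4) - 3  [with Z_5=5, Z_4=-4]  = 2
Z_7 = max(Z_6, Z_4) - 5  [with Z_6=2, Z_4=-4]  = -3
Without intervention: Z_2 = 2 if Z_1 >= 5 else -2  [with Z_1=-1]  = -2; Z_4 = -2·Z_2 + 2  [with Z_2=-2]  = 6; Z_5 = Z_2^2 + Z_4  [with Z_2=-2, Z_4=6]  = 10; Z_6 = max(Z_5, Z_4) - 3  [with Z_5=10, Z_4=6]  = 7; Z_7 = max(Z_6, Z_4) - 5  [with Z_6=7, Z_4=6]  = 2.
Change = -3 − 2 = -5.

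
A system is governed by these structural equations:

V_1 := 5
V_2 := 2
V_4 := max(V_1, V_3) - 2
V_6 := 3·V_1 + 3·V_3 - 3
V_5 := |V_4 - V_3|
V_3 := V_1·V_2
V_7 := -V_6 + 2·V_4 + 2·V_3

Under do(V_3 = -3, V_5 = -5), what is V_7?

Under do(V_3 = -3, V_5 = -5), each intervened variable's structural equation is replaced by its fixed value.
V_4 = max(V_1, V_3) - 2  [with V_1=5, V_3=-3]  = 3
V_6 = 3·V_1 + 3·V_3 - 3  [with V_1=5, V_3=-3]  = 3
V_7 = -V_6 + 2·V_4 + 2·V_3  [with V_6=3, V_4=3, V_3=-3]  = -3

-3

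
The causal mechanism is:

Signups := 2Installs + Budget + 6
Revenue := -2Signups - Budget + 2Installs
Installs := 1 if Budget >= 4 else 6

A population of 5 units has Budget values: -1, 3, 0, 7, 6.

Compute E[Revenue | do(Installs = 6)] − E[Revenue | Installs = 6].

do(Installs=6) breaks Installs's dependence on Budget. With Installs=6 fixed, Revenue across the units is -21, -33, -24, -45, -42, mean -33.
E[Revenue|Installs=6] averages over only the 3 units with Installs=6 (Budget = -1, 3, 0): Revenue = -21, -33, -24, mean -26.
Difference = -33 − (-26) = -7.

-7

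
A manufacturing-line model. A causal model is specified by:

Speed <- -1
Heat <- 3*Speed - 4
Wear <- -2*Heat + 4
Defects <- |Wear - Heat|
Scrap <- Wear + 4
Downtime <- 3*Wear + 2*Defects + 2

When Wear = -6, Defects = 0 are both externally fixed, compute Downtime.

-16

Setting Wear = -6, Defects = 0 by intervention discards those variables' equations.
Downtime = 3*Wear + 2*Defects + 2  [with Wear=-6, Defects=0]  = -16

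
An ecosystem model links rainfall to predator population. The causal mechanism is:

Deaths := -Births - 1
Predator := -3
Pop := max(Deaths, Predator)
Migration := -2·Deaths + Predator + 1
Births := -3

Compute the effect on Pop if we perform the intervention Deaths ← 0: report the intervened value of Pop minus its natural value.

-2

do(Deaths=0) replaces the equation Deaths := -Births - 1 with the constant Deaths = 0.
Pop = max(Deaths, Predator)  [with Deaths=0, Predator=-3]  = 0
Without intervention: Deaths = -Births - 1  [with Births=-3]  = 2; Pop = max(Deaths, Predator)  [with Deaths=2, Predator=-3]  = 2.
Change = 0 − 2 = -2.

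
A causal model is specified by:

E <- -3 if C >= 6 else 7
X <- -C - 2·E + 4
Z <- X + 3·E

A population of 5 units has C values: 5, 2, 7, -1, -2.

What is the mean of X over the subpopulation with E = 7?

-11

Observing E=7 restricts to units where E's equation naturally yields 7: C ∈ {5, 2, -1, -2}. In that subpopulation X = -15, -12, -9, -8, mean -11.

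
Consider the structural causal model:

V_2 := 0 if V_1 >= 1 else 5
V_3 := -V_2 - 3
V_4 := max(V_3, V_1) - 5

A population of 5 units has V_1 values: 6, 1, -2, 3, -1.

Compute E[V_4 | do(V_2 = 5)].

Under do(V_2=5), V_2's equation is replaced by V_2=5 for every unit. Per-unit V_4: 1, -4, -7, -2, -6. Mean = -3.6.

-3.6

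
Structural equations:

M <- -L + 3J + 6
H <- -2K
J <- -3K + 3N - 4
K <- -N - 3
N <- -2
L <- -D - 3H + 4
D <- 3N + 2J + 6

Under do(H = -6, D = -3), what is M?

-40

Setting H = -6, D = -3 by intervention discards those variables' equations.
K = -N - 3  [with N=-2]  = -1
J = -3K + 3N - 4  [with K=-1, N=-2]  = -7
L = -D - 3H + 4  [with D=-3, H=-6]  = 25
M = -L + 3J + 6  [with L=25, J=-7]  = -40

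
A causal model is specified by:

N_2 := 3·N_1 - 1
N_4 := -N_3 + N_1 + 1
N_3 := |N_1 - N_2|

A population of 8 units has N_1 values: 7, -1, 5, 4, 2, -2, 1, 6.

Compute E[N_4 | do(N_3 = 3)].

0.75

The intervention sets N_3=3 in all 8 units regardless of N_1. Recomputing N_4 per unit gives 5, -3, 3, 2, 0, -4, -1, 4; average 0.75.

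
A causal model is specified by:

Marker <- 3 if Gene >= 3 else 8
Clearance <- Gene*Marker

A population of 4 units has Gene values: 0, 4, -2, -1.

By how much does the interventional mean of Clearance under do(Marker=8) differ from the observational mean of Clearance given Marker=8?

Every unit gets Marker=8 under the intervention. Clearance values become 0, 32, -16, -8; E[Clearance|do(Marker=8)] = 2.
E[Clearance|Marker=8] averages over only the 3 units with Marker=8 (Gene = 0, -2, -1): Clearance = 0, -16, -8, mean -8.
Difference = 2 − (-8) = 10.

10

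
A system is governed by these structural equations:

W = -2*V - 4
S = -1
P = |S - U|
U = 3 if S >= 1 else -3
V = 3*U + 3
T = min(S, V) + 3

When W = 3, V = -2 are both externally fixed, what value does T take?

1

Setting W = 3, V = -2 by intervention discards those variables' equations.
T = min(S, V) + 3  [with S=-1, V=-2]  = 1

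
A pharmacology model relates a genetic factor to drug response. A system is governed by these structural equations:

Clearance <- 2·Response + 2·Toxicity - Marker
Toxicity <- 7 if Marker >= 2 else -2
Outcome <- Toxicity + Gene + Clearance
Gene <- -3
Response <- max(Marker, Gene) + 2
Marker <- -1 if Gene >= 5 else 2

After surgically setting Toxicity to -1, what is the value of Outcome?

Under do(Toxicity=-1), the mechanism Toxicity <- 7 if Marker >= 2 else -2 is discarded; Toxicity is fixed at -1.
Marker = -1 if Gene >= 5 else 2  [with Gene=-3]  = 2
Response = max(Marker, Gene) + 2  [with Marker=2, Gene=-3]  = 4
Clearance = 2·Response + 2·Toxicity - Marker  [with Response=4, Toxicity=-1, Marker=2]  = 4
Outcome = Toxicity + Gene + Clearance  [with Toxicity=-1, Gene=-3, Clearance=4]  = 0

0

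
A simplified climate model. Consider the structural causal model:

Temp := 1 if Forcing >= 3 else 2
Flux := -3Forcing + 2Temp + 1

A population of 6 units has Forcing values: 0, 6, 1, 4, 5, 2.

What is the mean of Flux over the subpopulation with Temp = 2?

E[Flux|Temp=2] averages over only the 3 units with Temp=2 (Forcing = 0, 1, 2): Flux = 5, 2, -1, mean 2.

2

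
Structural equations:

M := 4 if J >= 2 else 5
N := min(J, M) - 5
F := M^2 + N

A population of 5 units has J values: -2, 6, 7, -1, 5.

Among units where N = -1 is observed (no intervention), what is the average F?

15

Observing N=-1 restricts to units where N's equation naturally yields -1: J ∈ {6, 7, 5}. In that subpopulation F = 15, 15, 15, mean 15.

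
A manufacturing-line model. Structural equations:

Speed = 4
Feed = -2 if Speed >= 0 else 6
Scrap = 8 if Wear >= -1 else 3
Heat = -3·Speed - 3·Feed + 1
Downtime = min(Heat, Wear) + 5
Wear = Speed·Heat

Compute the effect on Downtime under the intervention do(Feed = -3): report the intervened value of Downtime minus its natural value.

Under do(Feed=-3), the mechanism Feed = -2 if Speed >= 0 else 6 is discarded; Feed is fixed at -3.
Heat = -3·Speed - 3·Feed + 1  [with Speed=4, Feed=-3]  = -2
Wear = Speed·Heat  [with Speed=4, Heat=-2]  = -8
Downtime = min(Heat, Wear) + 5  [with Heat=-2, Wear=-8]  = -3
Without intervention: Feed = -2 if Speed >= 0 else 6  [with Speed=4]  = -2; Heat = -3·Speed - 3·Feed + 1  [with Speed=4, Feed=-2]  = -5; Wear = Speed·Heat  [with Speed=4, Heat=-5]  = -20; Downtime = min(Heat, Wear) + 5  [with Heat=-5, Wear=-20]  = -15.
Change = -3 − (-15) = 12.

12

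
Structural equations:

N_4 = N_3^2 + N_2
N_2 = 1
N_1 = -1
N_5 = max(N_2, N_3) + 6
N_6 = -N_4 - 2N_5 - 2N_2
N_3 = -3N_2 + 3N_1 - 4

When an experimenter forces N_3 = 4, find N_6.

-39

The intervention breaks the incoming arrows to N_3: N_3 = -3N_2 + 3N_1 - 4 no longer applies, and N_3 = 4.
N_4 = N_3^2 + N_2  [with N_3=4, N_2=1]  = 17
N_5 = max(N_2, N_3) + 6  [with N_2=1, N_3=4]  = 10
N_6 = -N_4 - 2N_5 - 2N_2  [with N_4=17, N_5=10, N_2=1]  = -39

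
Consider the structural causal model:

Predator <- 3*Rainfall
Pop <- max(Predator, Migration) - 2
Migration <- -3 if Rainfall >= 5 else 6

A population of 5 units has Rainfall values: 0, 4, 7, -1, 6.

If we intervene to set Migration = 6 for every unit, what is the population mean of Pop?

10.6

do(Migration=6) breaks Migration's dependence on Rainfall. With Migration=6 fixed, Pop across the units is 4, 10, 19, 4, 16, mean 10.6.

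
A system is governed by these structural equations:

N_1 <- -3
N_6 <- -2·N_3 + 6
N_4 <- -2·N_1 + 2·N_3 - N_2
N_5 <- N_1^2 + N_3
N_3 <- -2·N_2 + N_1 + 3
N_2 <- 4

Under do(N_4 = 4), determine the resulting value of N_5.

1

Intervening sets N_4 = 4 and removes its equation (N_4 <- -2·N_1 + 2·N_3 - N_2).
No directed path runs from N_4 to N_5, so N_5 keeps its natural value.
N_3 = -2·N_2 + N_1 + 3  [with N_2=4, N_1=-3]  = -8
N_5 = N_1^2 + N_3  [with N_1=-3, N_3=-8]  = 1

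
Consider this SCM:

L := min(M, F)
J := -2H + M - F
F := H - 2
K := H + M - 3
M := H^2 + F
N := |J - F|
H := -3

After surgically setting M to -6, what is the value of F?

-5

Under do(M=-6), the mechanism M := H^2 + F is discarded; M is fixed at -6.
Since F is not a descendant of the intervened variable, it is unaffected.
F = H - 2  [with H=-3]  = -5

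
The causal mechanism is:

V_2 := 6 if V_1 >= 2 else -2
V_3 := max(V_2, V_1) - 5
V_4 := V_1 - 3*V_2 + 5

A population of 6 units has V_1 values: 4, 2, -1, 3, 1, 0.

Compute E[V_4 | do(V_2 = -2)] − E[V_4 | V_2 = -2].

1.5

Every unit gets V_2=-2 under the intervention. V_4 values become 15, 13, 10, 14, 12, 11; E[V_4|do(V_2=-2)] = 12.5.
Observing V_2=-2 restricts to units where V_2's equation naturally yields -2: V_1 ∈ {-1, 1, 0}. In that subpopulation V_4 = 10, 12, 11, mean 11.
Difference = 12.5 − 11 = 1.5.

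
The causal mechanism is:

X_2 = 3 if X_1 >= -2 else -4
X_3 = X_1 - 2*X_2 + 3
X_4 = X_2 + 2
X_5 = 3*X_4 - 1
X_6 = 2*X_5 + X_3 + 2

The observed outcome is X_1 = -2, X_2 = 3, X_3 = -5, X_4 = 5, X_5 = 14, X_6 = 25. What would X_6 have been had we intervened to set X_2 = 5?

Under do(X_2=5), the mechanism X_2 = 3 if X_1 >= -2 else -4 is discarded; X_2 is fixed at 5.
X_3 = X_1 - 2*X_2 + 3  [with X_1=-2, X_2=5]  = -9
X_4 = X_2 + 2  [with X_2=5]  = 7
X_5 = 3*X_4 - 1  [with X_4=7]  = 20
X_6 = 2*X_5 + X_3 + 2  [with X_5=20, X_3=-9]  = 33

33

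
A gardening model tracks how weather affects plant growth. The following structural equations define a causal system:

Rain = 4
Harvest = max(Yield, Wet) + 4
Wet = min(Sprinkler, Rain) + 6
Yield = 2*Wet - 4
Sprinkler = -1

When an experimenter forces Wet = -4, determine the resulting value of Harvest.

0

do(Wet=-4) replaces the equation Wet = min(Sprinkler, Rain) + 6 with the constant Wet = -4.
Yield = 2*Wet - 4  [with Wet=-4]  = -12
Harvest = max(Yield, Wet) + 4  [with Yield=-12, Wet=-4]  = 0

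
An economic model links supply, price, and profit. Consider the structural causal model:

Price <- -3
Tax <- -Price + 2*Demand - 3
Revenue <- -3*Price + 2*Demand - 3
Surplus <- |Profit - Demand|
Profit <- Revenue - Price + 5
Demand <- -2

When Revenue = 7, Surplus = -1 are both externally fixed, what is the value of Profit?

The joint intervention fixes Revenue = 7, Surplus = -1, removing each variable's own equation.
Profit = Revenue - Price + 5  [with Revenue=7, Price=-3]  = 15

15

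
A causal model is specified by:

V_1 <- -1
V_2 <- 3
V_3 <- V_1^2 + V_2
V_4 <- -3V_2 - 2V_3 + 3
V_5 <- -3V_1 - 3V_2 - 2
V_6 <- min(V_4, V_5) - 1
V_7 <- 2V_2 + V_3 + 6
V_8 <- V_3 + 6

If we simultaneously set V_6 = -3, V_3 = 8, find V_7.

Under do(V_6 = -3, V_3 = 8), each intervened variable's structural equation is replaced by its fixed value.
V_7 = 2V_2 + V_3 + 6  [with V_2=3, V_3=8]  = 20

20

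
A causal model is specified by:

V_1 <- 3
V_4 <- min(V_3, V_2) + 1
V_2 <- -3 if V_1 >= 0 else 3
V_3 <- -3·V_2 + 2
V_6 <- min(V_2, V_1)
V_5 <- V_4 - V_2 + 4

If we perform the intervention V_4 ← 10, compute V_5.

17

Intervening sets V_4 = 10 and removes its equation (V_4 <- min(V_3, V_2) + 1).
V_2 = -3 if V_1 >= 0 else 3  [with V_1=3]  = -3
V_5 = V_4 - V_2 + 4  [with V_4=10, V_2=-3]  = 17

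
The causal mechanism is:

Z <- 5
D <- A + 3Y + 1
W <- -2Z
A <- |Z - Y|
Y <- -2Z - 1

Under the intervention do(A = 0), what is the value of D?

-32

do(A=0) replaces the equation A <- |Z - Y| with the constant A = 0.
Y = -2Z - 1  [with Z=5]  = -11
D = A + 3Y + 1  [with A=0, Y=-11]  = -32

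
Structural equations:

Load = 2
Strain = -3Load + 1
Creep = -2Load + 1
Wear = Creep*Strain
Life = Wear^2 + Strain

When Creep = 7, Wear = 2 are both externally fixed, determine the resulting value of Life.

Setting Creep = 7, Wear = 2 by intervention discards those variables' equations.
Strain = -3Load + 1  [with Load=2]  = -5
Life = Wear^2 + Strain  [with Wear=2, Strain=-5]  = -1

-1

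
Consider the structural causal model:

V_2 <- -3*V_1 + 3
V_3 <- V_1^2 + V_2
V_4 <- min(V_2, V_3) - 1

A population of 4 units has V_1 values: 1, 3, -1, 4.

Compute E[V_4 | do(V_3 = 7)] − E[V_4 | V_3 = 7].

Under do(V_3=7), V_3's equation is replaced by V_3=7 for every unit. Per-unit V_4: -1, -7, 5, -10. Mean = -3.25.
Observing V_3=7 restricts to units where V_3's equation naturally yields 7: V_1 ∈ {-1, 4}. In that subpopulation V_4 = 5, -10, mean -2.5.
Difference = -3.25 − (-2.5) = -0.75.

-0.75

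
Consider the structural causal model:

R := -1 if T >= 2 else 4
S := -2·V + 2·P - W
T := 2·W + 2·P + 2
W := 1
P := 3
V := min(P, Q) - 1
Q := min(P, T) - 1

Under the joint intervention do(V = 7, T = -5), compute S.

The joint intervention fixes V = 7, T = -5, removing each variable's own equation.
S = -2·V + 2·P - W  [with V=7, P=3, W=1]  = -9

-9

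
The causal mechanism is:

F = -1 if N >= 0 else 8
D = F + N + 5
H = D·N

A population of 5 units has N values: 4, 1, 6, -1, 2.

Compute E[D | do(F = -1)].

Under do(F=-1), F's equation is replaced by F=-1 for every unit. Per-unit D: 8, 5, 10, 3, 6. Mean = 6.4.

6.4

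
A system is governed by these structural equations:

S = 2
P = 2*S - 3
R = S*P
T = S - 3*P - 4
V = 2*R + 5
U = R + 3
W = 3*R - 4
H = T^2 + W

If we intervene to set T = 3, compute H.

do(T=3) replaces the equation T = S - 3*P - 4 with the constant T = 3.
P = 2*S - 3  [with S=2]  = 1
R = S*P  [with S=2, P=1]  = 2
W = 3*R - 4  [with R=2]  = 2
H = T^2 + W  [with T=3, W=2]  = 11

11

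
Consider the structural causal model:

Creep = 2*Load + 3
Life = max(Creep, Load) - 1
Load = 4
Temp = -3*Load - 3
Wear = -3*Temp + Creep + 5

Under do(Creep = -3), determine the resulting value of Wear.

The intervention breaks the incoming arrows to Creep: Creep = 2*Load + 3 no longer applies, and Creep = -3.
Temp = -3*Load - 3  [with Load=4]  = -15
Wear = -3*Temp + Creep + 5  [with Temp=-15, Creep=-3]  = 47

47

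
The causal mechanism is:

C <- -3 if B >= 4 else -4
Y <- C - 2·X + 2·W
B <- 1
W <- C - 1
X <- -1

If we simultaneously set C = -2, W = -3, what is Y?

Setting C = -2, W = -3 by intervention discards those variables' equations.
Y = C - 2·X + 2·W  [with C=-2, X=-1, W=-3]  = -6

-6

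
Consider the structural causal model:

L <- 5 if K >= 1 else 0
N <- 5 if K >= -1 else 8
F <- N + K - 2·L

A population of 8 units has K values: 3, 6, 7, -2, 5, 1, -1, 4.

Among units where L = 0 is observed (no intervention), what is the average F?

Conditioning on L=0 selects the 2 unit(s) with K ∈ {-2, -1}. Their F values: 6, 4. Mean = 5.

5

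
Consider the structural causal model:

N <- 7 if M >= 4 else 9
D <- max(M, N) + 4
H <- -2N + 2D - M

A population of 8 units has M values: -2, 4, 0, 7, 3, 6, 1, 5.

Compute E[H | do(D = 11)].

The intervention sets D=11 in all 8 units regardless of M. Recomputing H per unit gives 6, 4, 4, 1, 1, 2, 3, 3; average 3.

3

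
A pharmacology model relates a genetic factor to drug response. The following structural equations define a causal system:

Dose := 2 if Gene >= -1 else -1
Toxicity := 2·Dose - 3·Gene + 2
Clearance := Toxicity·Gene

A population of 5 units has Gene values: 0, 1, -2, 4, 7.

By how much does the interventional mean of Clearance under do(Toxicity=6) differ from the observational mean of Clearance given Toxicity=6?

18

do(Toxicity=6) breaks Toxicity's dependence on Gene. With Toxicity=6 fixed, Clearance across the units is 0, 6, -12, 24, 42, mean 12.
Conditioning on Toxicity=6 selects the 2 unit(s) with Gene ∈ {0, -2}. Their Clearance values: 0, -12. Mean = -6.
Difference = 12 − (-6) = 18.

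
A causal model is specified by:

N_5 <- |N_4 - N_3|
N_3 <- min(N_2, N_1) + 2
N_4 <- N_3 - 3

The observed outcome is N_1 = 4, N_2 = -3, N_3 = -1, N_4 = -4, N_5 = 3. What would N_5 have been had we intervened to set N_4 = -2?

1

Intervening sets N_4 = -2 and removes its equation (N_4 <- N_3 - 3).
N_3 = min(N_2, N_1) + 2  [with N_2=-3, N_1=4]  = -1
N_5 = |N_4 - N_3|  [with N_4=-2, N_3=-1]  = 1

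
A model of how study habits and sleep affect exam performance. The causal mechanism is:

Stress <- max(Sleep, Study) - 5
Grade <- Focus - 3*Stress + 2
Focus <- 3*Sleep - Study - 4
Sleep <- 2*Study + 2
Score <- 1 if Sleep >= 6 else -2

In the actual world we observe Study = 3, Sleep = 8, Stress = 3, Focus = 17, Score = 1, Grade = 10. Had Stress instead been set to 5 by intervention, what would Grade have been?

4

The intervention breaks the incoming arrows to Stress: Stress <- max(Sleep, Study) - 5 no longer applies, and Stress = 5.
Sleep = 2*Study + 2  [with Study=3]  = 8
Focus = 3*Sleep - Study - 4  [with Sleep=8, Study=3]  = 17
Grade = Focus - 3*Stress + 2  [with Focus=17, Stress=5]  = 4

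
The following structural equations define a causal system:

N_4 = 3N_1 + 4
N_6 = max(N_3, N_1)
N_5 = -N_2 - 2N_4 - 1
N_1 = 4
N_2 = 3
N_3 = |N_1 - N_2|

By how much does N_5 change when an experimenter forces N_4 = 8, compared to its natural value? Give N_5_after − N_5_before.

Intervening sets N_4 = 8 and removes its equation (N_4 = 3N_1 + 4).
N_5 = -N_2 - 2N_4 - 1  [with N_2=3, N_4=8]  = -20
Without intervention: N_4 = 3N_1 + 4  [with N_1=4]  = 16; N_5 = -N_2 - 2N_4 - 1  [with N_2=3, N_4=16]  = -36.
Change = -20 − (-36) = 16.

16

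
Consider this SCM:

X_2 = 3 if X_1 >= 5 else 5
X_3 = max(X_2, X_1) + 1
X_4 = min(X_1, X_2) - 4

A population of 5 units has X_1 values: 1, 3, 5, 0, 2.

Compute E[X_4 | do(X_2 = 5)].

do(X_2=5) breaks X_2's dependence on X_1. With X_2=5 fixed, X_4 across the units is -3, -1, 1, -4, -2, mean -1.8.

-1.8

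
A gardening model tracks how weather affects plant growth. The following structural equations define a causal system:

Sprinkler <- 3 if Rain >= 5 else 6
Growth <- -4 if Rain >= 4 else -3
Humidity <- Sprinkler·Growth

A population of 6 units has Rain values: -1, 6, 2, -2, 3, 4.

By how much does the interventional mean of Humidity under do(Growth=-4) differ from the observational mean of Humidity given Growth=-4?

-4

Under do(Growth=-4), Growth's equation is replaced by Growth=-4 for every unit. Per-unit Humidity: -24, -12, -24, -24, -24, -24. Mean = -22.
Observing Growth=-4 restricts to units where Growth's equation naturally yields -4: Rain ∈ {6, 4}. In that subpopulation Humidity = -12, -24, mean -18.
Difference = -22 − (-18) = -4.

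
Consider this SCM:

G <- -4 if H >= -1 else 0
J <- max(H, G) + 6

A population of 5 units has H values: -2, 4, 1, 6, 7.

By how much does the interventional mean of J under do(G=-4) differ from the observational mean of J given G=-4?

The intervention sets G=-4 in all 5 units regardless of H. Recomputing J per unit gives 4, 10, 7, 12, 13; average 9.2.
Observing G=-4 restricts to units where G's equation naturally yields -4: H ∈ {4, 1, 6, 7}. In that subpopulation J = 10, 7, 12, 13, mean 10.5.
Difference = 9.2 − 10.5 = -1.3.

-1.3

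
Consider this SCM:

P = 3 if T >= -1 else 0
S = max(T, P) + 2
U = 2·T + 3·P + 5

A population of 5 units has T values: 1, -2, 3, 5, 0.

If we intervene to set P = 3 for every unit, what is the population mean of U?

do(P=3) breaks P's dependence on T. With P=3 fixed, U across the units is 16, 10, 20, 24, 14, mean 16.8.

16.8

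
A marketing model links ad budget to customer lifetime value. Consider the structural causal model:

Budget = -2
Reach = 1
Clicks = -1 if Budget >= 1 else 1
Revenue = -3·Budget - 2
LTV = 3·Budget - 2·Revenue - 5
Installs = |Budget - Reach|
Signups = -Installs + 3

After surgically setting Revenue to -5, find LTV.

Intervening sets Revenue = -5 and removes its equation (Revenue = -3·Budget - 2).
LTV = 3·Budget - 2·Revenue - 5  [with Budget=-2, Revenue=-5]  = -1

-1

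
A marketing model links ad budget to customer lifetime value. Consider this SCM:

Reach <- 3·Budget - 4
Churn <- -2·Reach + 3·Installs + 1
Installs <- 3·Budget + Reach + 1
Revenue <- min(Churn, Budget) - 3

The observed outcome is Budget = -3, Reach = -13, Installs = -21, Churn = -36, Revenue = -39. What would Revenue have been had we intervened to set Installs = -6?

do(Installs=-6) replaces the equation Installs <- 3·Budget + Reach + 1 with the constant Installs = -6.
Reach = 3·Budget - 4  [with Budget=-3]  = -13
Churn = -2·Reach + 3·Installs + 1  [with Reach=-13, Installs=-6]  = 9
Revenue = min(Churn, Budget) - 3  [with Churn=9, Budget=-3]  = -6

-6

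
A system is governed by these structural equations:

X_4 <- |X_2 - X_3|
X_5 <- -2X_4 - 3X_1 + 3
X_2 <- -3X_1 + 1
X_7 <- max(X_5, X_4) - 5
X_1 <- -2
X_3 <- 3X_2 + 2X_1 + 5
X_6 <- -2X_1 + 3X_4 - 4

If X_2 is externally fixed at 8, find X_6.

Under do(X_2=8), the mechanism X_2 <- -3X_1 + 1 is discarded; X_2 is fixed at 8.
X_3 = 3X_2 + 2X_1 + 5  [with X_2=8, X_1=-2]  = 25
X_4 = |X_2 - X_3|  [with X_2=8, X_3=25]  = 17
X_6 = -2X_1 + 3X_4 - 4  [with X_1=-2, X_4=17]  = 51

51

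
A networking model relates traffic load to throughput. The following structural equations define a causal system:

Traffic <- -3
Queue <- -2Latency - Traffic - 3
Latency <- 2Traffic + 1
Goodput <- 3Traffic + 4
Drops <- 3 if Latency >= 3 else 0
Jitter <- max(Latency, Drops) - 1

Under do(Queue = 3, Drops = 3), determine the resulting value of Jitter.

Setting Queue = 3, Drops = 3 by intervention discards those variables' equations.
Latency = 2Traffic + 1  [with Traffic=-3]  = -5
Jitter = max(Latency, Drops) - 1  [with Latency=-5, Drops=3]  = 2

2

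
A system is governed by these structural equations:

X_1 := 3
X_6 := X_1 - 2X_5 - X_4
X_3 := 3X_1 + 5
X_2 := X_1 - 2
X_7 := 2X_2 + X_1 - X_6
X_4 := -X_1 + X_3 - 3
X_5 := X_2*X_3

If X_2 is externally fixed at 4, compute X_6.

Under do(X_2=4), the mechanism X_2 := X_1 - 2 is discarded; X_2 is fixed at 4.
X_3 = 3X_1 + 5  [with X_1=3]  = 14
X_4 = -X_1 + X_3 - 3  [with X_1=3, X_3=14]  = 8
X_5 = X_2*X_3  [with X_2=4, X_3=14]  = 56
X_6 = X_1 - 2X_5 - X_4  [with X_1=3, X_5=56, X_4=8]  = -117

-117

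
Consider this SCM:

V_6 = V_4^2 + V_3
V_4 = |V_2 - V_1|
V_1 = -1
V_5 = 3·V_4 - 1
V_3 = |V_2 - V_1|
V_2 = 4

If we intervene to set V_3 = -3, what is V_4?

5

The intervention breaks the incoming arrows to V_3: V_3 = |V_2 - V_1| no longer applies, and V_3 = -3.
V_4 is not downstream of the intervention, so its value is determined by the original equations.
V_4 = |V_2 - V_1|  [with V_2=4, V_1=-1]  = 5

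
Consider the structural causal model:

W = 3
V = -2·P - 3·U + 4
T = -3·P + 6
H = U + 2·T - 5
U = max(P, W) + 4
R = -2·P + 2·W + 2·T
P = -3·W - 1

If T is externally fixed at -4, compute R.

18

The intervention breaks the incoming arrows to T: T = -3·P + 6 no longer applies, and T = -4.
P = -3·W - 1  [with W=3]  = -10
R = -2·P + 2·W + 2·T  [with P=-10, W=3, T=-4]  = 18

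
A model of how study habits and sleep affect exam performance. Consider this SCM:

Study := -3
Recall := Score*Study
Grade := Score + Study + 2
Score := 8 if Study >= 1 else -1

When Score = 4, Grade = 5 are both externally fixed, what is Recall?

The joint intervention fixes Score = 4, Grade = 5, removing each variable's own equation.
Recall = Score*Study  [with Score=4, Study=-3]  = -12

-12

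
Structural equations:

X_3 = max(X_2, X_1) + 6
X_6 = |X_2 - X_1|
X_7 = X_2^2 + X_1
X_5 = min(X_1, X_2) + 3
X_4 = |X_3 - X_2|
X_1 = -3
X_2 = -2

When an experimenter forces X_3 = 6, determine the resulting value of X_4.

The intervention breaks the incoming arrows to X_3: X_3 = max(X_2, X_1) + 6 no longer applies, and X_3 = 6.
X_4 = |X_3 - X_2|  [with X_3=6, X_2=-2]  = 8

8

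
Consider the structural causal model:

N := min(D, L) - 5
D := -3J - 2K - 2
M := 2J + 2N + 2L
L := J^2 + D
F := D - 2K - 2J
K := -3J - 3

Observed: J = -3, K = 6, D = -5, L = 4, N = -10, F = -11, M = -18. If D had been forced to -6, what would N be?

do(D=-6) replaces the equation D := -3J - 2K - 2 with the constant D = -6.
L = J^2 + D  [with J=-3, D=-6]  = 3
N = min(D, L) - 5  [with D=-6, L=3]  = -11

-11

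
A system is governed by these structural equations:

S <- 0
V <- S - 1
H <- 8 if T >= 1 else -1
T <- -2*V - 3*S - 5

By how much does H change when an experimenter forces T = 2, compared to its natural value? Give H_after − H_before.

The intervention breaks the incoming arrows to T: T <- -2*V - 3*S - 5 no longer applies, and T = 2.
H = 8 if T >= 1 else -1  [with T=2]  = 8
Without intervention: V = S - 1  [with S=0]  = -1; T = -2*V - 3*S - 5  [with V=-1, S=0]  = -3; H = 8 if T >= 1 else -1  [with T=-3]  = -1.
Change = 8 − (-1) = 9.

9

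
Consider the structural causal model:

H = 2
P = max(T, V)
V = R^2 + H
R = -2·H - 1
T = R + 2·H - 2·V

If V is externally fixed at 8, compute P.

8

do(V=8) replaces the equation V = R^2 + H with the constant V = 8.
R = -2·H - 1  [with H=2]  = -5
T = R + 2·H - 2·V  [with R=-5, H=2, V=8]  = -17
P = max(T, V)  [with T=-17, V=8]  = 8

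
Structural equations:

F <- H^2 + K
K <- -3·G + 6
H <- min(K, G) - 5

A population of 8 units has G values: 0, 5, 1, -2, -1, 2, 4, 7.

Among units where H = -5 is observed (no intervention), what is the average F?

28

E[F|H=-5] averages over only the 2 units with H=-5 (G = 0, 2): F = 31, 25, mean 28.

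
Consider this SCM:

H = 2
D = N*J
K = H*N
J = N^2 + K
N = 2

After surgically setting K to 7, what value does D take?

do(K=7) replaces the equation K = H*N with the constant K = 7.
J = N^2 + K  [with N=2, K=7]  = 11
D = N*J  [with N=2, J=11]  = 22

22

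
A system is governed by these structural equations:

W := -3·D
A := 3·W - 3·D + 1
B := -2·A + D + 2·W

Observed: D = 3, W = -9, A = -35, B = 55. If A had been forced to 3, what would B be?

-21

The intervention breaks the incoming arrows to A: A := 3·W - 3·D + 1 no longer applies, and A = 3.
W = -3·D  [with D=3]  = -9
B = -2·A + D + 2·W  [with A=3, D=3, W=-9]  = -21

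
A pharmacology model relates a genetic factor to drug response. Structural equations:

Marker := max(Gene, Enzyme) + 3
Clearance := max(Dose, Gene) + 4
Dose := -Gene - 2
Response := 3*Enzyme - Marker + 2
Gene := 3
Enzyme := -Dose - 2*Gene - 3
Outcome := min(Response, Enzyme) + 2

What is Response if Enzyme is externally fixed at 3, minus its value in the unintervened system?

do(Enzyme=3) replaces the equation Enzyme := -Dose - 2*Gene - 3 with the constant Enzyme = 3.
Marker = max(Gene, Enzyme) + 3  [with Gene=3, Enzyme=3]  = 6
Response = 3*Enzyme - Marker + 2  [with Enzyme=3, Marker=6]  = 5
Without intervention: Dose = -Gene - 2  [with Gene=3]  = -5; Enzyme = -Dose - 2*Gene - 3  [with Dose=-5, Gene=3]  = -4; Marker = max(Gene, Enzyme) + 3  [with Gene=3, Enzyme=-4]  = 6; Response = 3*Enzyme - Marker + 2  [with Enzyme=-4, Marker=6]  = -16.
Change = 5 − (-16) = 21.

21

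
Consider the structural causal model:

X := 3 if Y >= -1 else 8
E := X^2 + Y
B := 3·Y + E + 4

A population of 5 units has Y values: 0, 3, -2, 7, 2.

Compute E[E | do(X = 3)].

Every unit gets X=3 under the intervention. E values become 9, 12, 7, 16, 11; E[E|do(X=3)] = 11.

11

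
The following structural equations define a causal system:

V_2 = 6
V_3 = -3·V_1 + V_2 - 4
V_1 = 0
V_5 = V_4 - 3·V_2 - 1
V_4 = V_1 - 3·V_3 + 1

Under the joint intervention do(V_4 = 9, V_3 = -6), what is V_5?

-10

The joint intervention fixes V_4 = 9, V_3 = -6, removing each variable's own equation.
V_5 = V_4 - 3·V_2 - 1  [with V_4=9, V_2=6]  = -10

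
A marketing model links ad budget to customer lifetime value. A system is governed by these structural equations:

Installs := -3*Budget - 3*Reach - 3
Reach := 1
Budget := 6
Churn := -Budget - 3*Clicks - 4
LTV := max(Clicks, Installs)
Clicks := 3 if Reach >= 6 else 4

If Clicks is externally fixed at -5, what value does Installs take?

The intervention breaks the incoming arrows to Clicks: Clicks := 3 if Reach >= 6 else 4 no longer applies, and Clicks = -5.
Installs is not downstream of the intervention, so its value is determined by the original equations.
Installs = -3*Budget - 3*Reach - 3  [with Budget=6, Reach=1]  = -24

-24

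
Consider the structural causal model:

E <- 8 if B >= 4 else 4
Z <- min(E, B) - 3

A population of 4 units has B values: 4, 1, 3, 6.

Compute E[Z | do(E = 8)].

The intervention sets E=8 in all 4 units regardless of B. Recomputing Z per unit gives 1, -2, 0, 3; average 0.5.

0.5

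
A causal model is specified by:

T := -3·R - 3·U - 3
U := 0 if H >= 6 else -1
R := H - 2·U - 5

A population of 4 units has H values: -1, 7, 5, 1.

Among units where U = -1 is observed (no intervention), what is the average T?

4

Observing U=-1 restricts to units where U's equation naturally yields -1: H ∈ {-1, 5, 1}. In that subpopulation T = 12, -6, 6, mean 4.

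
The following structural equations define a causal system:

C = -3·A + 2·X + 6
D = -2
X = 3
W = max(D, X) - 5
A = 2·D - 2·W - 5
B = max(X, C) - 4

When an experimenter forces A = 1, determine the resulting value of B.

Under do(A=1), the mechanism A = 2·D - 2·W - 5 is discarded; A is fixed at 1.
C = -3·A + 2·X + 6  [with A=1, X=3]  = 9
B = max(X, C) - 4  [with X=3, C=9]  = 5

5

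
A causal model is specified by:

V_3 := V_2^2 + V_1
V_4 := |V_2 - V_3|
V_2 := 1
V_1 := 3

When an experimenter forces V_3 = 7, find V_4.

6

The intervention breaks the incoming arrows to V_3: V_3 := V_2^2 + V_1 no longer applies, and V_3 = 7.
V_4 = |V_2 - V_3|  [with V_2=1, V_3=7]  = 6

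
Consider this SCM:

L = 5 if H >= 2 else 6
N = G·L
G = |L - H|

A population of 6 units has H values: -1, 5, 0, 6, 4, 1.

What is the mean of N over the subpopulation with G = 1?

Observing G=1 restricts to units where G's equation naturally yields 1: H ∈ {6, 4}. In that subpopulation N = 5, 5, mean 5.

5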